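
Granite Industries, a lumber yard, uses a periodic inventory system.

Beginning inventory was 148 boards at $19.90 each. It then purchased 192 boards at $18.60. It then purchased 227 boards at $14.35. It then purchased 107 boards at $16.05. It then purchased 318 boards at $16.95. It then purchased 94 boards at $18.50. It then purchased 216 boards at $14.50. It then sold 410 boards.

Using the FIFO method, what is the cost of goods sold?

Sale 1 (410) [FIFO — oldest first]: 148 @ $19.90 + 192 @ $18.60 + 70 @ $14.35 = $7,520.90
Ending inventory: 157 @ $14.35 + 107 @ $16.05 + 318 @ $16.95 + 94 @ $18.50 + 216 @ $14.50 = $14,231.40

COGS = $7,520.90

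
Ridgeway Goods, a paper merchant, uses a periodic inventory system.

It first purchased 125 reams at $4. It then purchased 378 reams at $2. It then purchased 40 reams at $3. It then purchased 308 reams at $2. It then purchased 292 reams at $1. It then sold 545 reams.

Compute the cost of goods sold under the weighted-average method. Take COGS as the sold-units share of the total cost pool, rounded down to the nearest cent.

Sale 1, sell 545: 545/1143 × $2,284.00 → $1,089.04
Ending inventory (cost pool remaining) = $1,194.96
Check: goods available $2,284.00 = COGS $1,089.04 + ending $1,194.96

COGS = $1,089.04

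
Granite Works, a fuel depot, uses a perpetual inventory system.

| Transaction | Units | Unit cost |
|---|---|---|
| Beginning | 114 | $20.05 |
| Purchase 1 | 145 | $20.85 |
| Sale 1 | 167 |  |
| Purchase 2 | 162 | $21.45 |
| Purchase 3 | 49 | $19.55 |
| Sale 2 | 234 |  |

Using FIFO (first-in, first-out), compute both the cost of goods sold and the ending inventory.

COGS = $8,354.85; ending inventory = $1,386.95

Sale 1 (167) [FIFO — oldest first]: 114 @ $20.05 + 53 @ $20.85 = $3,390.75
Sale 2 (234) [FIFO — oldest first]: 92 @ $20.85 + 142 @ $21.45 = $4,964.10
Total COGS = $3,390.75 + $4,964.10 = $8,354.85
Ending inventory: 20 @ $21.45 + 49 @ $19.55 = $1,386.95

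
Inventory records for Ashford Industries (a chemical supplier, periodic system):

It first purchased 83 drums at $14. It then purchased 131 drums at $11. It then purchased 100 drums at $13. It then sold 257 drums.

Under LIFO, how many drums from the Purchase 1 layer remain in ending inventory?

Sale 1 (257) [LIFO — newest first]: 100 @ $13 + 131 @ $11 + 26 @ $14 = $3,105
Ending inventory: 57 @ $14 = $798
Check: goods available $3,903 = COGS $3,105 + ending $798

57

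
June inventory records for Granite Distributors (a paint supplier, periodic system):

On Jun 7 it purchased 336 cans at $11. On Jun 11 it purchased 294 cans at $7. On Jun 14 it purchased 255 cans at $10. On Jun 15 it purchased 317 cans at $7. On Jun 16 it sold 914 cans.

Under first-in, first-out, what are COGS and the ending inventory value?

COGS = $8,507; ending inventory = $2,016

Jun 16, 914 sold [FIFO — oldest first]: 336 @ $11 + 294 @ $7 + 255 @ $10 + 29 @ $7 = $8,507
Ending inventory: 288 @ $7 = $2,016
Check: goods available $10,523 = COGS $8,507 + ending $2,016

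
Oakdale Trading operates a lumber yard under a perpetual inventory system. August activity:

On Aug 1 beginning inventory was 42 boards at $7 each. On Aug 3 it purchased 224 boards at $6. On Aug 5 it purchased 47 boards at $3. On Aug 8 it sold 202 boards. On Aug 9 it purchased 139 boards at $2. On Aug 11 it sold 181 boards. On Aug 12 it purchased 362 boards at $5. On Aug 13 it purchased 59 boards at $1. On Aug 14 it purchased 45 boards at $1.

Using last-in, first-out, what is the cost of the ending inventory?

Ending inventory = $2,370

Aug 8, 202 sold [LIFO — newest first]: 47 @ $3 + 155 @ $6 = $1,071
Aug 11, 181 sold [LIFO — newest first]: 139 @ $2 + 42 @ $6 = $530
Total COGS = $1,071 + $530 = $1,601
Ending inventory: 42 @ $7 + 27 @ $6 + 362 @ $5 + 59 @ $1 + 45 @ $1 = $2,370
Check: goods available $3,971 = COGS $1,601 + ending $2,370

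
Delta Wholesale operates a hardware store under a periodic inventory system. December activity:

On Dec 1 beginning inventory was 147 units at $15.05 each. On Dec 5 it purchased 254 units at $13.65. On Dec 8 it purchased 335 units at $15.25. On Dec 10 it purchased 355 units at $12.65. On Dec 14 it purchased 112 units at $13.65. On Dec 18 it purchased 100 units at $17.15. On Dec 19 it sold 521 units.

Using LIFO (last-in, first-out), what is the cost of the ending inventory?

Dec 19, 521 sold [LIFO — newest first]: 100 @ $17.15 + 112 @ $13.65 + 309 @ $12.65 = $7,152.65
Ending inventory: 147 @ $15.05 + 254 @ $13.65 + 335 @ $15.25 + 46 @ $12.65 = $11,370.10

Ending inventory = $11,370.10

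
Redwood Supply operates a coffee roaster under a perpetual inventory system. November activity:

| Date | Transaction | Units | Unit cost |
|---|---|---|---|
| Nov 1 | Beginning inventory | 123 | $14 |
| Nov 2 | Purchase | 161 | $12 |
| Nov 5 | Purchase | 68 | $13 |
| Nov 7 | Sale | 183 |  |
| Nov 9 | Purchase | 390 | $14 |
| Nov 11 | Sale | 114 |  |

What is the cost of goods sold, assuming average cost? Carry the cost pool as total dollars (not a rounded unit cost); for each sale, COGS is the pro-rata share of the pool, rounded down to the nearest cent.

COGS = $3,917.05

After Nov 1: 123 on hand, pool $1,722.00 (≈ $14.0000 each)
After Nov 2: 284 on hand, pool $3,654.00 (≈ $12.8662 each)
After Nov 5: 352 on hand, pool $4,538.00 (≈ $12.8920 each)
Nov 7, sell 183: 183/352 × $4,538.00 → $2,359.24
After Nov 9: 559 on hand, pool $7,638.76 (≈ $13.6650 each)
Nov 11, sell 114: 114/559 × $7,638.76 → $1,557.81
Total COGS = $2,359.24 + $1,557.81 = $3,917.05
Ending inventory (cost pool remaining) = $6,080.95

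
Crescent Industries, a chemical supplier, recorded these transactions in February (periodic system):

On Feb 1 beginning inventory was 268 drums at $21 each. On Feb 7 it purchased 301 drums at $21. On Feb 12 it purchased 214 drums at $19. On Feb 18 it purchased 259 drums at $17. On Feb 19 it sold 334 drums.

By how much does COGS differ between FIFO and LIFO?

$1,186

FIFO COGS: 268 @ $21 + 66 @ $21 = $7,014
LIFO COGS: 259 @ $17 + 75 @ $19 = $5,828
Difference = |$7,014 − $5,828| = $1,186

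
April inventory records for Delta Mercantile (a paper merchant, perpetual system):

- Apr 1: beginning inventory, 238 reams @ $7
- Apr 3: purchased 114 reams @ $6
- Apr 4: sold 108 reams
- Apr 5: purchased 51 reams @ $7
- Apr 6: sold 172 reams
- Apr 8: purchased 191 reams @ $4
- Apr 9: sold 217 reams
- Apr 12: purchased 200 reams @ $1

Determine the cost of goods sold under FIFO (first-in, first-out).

COGS = $3,083

Apr 4, 108 sold [FIFO — oldest first]: 108 @ $7 = $756
Apr 6, 172 sold [FIFO — oldest first]: 130 @ $7 + 42 @ $6 = $1,162
Apr 9, 217 sold [FIFO — oldest first]: 72 @ $6 + 51 @ $7 + 94 @ $4 = $1,165
Total COGS = $756 + $1,162 + $1,165 = $3,083
Ending inventory: 97 @ $4 + 200 @ $1 = $588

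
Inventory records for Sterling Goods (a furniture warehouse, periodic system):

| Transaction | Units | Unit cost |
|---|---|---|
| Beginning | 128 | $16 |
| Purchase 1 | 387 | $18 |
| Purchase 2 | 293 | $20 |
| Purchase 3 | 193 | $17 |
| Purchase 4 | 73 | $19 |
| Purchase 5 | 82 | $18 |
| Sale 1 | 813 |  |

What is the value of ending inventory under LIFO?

Sale 1 (813) [LIFO — newest first]: 82 @ $18 + 73 @ $19 + 193 @ $17 + 293 @ $20 + 172 @ $18 = $15,100
Ending inventory: 128 @ $16 + 215 @ $18 = $5,918

Ending inventory = $5,918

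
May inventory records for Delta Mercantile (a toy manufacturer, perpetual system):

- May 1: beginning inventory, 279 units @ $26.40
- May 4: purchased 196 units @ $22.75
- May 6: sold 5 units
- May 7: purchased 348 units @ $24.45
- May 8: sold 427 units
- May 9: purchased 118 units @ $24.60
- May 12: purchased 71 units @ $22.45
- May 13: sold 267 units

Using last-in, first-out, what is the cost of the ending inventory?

May 6, 5 sold [LIFO — newest first]: 5 @ $22.75 = $113.75
May 8, 427 sold [LIFO — newest first]: 348 @ $24.45 + 79 @ $22.75 = $10,305.85
May 13, 267 sold [LIFO — newest first]: 71 @ $22.45 + 118 @ $24.60 + 78 @ $22.75 = $6,271.25
Total COGS = $113.75 + $10,305.85 + $6,271.25 = $16,690.85
Ending inventory: 279 @ $26.40 + 34 @ $22.75 = $8,139.10
Check: goods available $24,829.95 = COGS $16,690.85 + ending $8,139.10

Ending inventory = $8,139.10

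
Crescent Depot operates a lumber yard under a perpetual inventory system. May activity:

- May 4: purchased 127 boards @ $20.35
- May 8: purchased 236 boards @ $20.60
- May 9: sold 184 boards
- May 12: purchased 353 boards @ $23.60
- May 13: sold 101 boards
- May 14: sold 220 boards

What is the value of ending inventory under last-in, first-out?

May 9, 184 sold [LIFO — newest first]: 184 @ $20.60 = $3,790.40
May 13, 101 sold [LIFO — newest first]: 101 @ $23.60 = $2,383.60
May 14, 220 sold [LIFO — newest first]: 220 @ $23.60 = $5,192.00
Total COGS = $3,790.40 + $2,383.60 + $5,192.00 = $11,366.00
Ending inventory: 127 @ $20.35 + 52 @ $20.60 + 32 @ $23.60 = $4,410.85
Check: goods available $15,776.85 = COGS $11,366.00 + ending $4,410.85

Ending inventory = $4,410.85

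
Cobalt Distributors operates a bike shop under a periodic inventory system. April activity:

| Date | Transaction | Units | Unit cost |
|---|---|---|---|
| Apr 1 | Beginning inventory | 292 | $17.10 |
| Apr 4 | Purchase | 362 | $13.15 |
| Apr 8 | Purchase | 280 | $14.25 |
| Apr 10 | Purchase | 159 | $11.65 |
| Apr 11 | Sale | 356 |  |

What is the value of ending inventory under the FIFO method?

Apr 11, 356 sold [FIFO — oldest first]: 292 @ $17.10 + 64 @ $13.15 = $5,834.80
Ending inventory: 298 @ $13.15 + 280 @ $14.25 + 159 @ $11.65 = $9,761.05
Check: goods available $15,595.85 = COGS $5,834.80 + ending $9,761.05

Ending inventory = $9,761.05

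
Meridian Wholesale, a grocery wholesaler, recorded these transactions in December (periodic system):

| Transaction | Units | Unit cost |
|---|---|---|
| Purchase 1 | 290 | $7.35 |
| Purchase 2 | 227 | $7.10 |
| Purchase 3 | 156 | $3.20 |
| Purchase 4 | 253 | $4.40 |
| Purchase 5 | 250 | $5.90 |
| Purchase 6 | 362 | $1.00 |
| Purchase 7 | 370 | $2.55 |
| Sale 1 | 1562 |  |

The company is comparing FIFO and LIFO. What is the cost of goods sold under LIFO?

COGS = $5,607.00

FIFO COGS: 290 @ $7.35 + 227 @ $7.10 + 156 @ $3.20 + 253 @ $4.40 + 250 @ $5.90 + 362 @ $1.00 + 24 @ $2.55 = $7,253.80
LIFO COGS: 370 @ $2.55 + 362 @ $1.00 + 250 @ $5.90 + 253 @ $4.40 + 156 @ $3.20 + 171 @ $7.10 = $5,607.00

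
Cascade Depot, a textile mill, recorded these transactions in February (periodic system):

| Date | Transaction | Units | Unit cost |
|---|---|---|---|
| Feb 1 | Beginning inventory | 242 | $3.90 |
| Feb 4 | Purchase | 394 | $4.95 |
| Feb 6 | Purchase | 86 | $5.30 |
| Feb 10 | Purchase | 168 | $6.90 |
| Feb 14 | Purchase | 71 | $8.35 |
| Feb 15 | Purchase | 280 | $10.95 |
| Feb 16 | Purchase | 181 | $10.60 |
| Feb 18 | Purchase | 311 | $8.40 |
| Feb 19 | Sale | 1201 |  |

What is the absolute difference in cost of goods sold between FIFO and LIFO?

FIFO COGS: 242 @ $3.90 + 394 @ $4.95 + 86 @ $5.30 + 168 @ $6.90 + 71 @ $8.35 + 240 @ $10.95 = $7,729.95
LIFO COGS: 311 @ $8.40 + 181 @ $10.60 + 280 @ $10.95 + 71 @ $8.35 + 168 @ $6.90 + 86 @ $5.30 + 104 @ $4.95 = $10,319.65
Difference = |$7,729.95 − $10,319.65| = $2,589.70

$2,589.70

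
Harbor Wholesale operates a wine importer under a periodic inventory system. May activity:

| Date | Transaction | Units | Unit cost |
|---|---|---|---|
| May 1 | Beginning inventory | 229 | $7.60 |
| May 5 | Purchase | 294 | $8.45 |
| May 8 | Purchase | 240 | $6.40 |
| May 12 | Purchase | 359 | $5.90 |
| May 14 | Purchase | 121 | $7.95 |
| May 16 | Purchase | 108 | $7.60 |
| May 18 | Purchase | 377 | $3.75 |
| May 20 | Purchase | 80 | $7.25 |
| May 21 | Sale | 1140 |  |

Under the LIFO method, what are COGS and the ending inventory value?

May 21, 1140 sold [LIFO — newest first]: 80 @ $7.25 + 377 @ $3.75 + 108 @ $7.60 + 121 @ $7.95 + 359 @ $5.90 + 95 @ $6.40 = $6,502.60
Ending inventory: 229 @ $7.60 + 294 @ $8.45 + 145 @ $6.40 = $5,152.70

COGS = $6,502.60; ending inventory = $5,152.70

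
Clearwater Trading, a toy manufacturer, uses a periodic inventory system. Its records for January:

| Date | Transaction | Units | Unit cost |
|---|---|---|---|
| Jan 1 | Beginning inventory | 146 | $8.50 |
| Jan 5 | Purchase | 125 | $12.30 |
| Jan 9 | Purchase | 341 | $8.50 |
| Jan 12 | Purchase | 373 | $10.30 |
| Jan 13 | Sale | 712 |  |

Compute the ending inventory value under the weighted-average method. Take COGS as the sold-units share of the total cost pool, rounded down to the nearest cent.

Ending inventory = $2,638.24

Jan 13, sell 712: 712/985 × $9,518.90 → $6,880.66
Ending inventory (cost pool remaining) = $2,638.24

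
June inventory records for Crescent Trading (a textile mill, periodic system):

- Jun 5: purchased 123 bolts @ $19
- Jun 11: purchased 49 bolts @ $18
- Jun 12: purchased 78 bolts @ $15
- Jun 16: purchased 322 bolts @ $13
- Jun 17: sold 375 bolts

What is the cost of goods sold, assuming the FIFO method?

Jun 17, 375 sold [FIFO — oldest first]: 123 @ $19 + 49 @ $18 + 78 @ $15 + 125 @ $13 = $6,014
Ending inventory: 197 @ $13 = $2,561

COGS = $6,014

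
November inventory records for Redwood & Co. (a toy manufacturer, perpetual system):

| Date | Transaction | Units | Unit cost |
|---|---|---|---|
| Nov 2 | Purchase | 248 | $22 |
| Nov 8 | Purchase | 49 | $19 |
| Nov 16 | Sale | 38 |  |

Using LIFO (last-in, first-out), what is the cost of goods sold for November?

Nov 16, 38 sold [LIFO — newest first]: 38 @ $19 = $722
Ending inventory: 248 @ $22 + 11 @ $19 = $5,665

COGS = $722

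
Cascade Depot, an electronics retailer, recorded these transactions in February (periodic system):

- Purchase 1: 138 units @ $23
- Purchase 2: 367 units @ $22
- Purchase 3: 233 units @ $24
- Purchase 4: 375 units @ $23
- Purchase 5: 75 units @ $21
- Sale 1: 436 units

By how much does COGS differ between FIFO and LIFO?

FIFO COGS: 138 @ $23 + 298 @ $22 = $9,730
LIFO COGS: 75 @ $21 + 361 @ $23 = $9,878
Difference = |$9,730 − $9,878| = $148

$148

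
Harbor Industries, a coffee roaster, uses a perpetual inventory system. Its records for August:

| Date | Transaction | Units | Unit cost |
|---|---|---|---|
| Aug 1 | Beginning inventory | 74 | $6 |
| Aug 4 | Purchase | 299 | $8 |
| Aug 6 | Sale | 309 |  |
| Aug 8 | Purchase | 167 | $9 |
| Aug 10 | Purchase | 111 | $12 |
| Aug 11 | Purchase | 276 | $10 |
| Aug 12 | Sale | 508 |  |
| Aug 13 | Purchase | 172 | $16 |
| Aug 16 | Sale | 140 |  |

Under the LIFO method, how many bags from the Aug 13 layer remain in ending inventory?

Aug 6, 309 sold [LIFO — newest first]: 299 @ $8 + 10 @ $6 = $2,452
Aug 12, 508 sold [LIFO — newest first]: 276 @ $10 + 111 @ $12 + 121 @ $9 = $5,181
Aug 16, 140 sold [LIFO — newest first]: 140 @ $16 = $2,240
Total COGS = $2,452 + $5,181 + $2,240 = $9,873
Ending inventory: 64 @ $6 + 46 @ $9 + 32 @ $16 = $1,310

32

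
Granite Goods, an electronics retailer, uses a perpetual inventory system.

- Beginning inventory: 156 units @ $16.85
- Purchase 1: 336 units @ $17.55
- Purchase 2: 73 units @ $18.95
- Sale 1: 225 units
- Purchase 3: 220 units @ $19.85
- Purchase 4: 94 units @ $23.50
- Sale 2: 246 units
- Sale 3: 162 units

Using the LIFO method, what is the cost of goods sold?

COGS = $12,276.65

Sale 1 (225) [LIFO — newest first]: 73 @ $18.95 + 152 @ $17.55 = $4,050.95
Sale 2 (246) [LIFO — newest first]: 94 @ $23.50 + 152 @ $19.85 = $5,226.20
Sale 3 (162) [LIFO — newest first]: 68 @ $19.85 + 94 @ $17.55 = $2,999.50
Total COGS = $4,050.95 + $5,226.20 + $2,999.50 = $12,276.65
Ending inventory: 156 @ $16.85 + 90 @ $17.55 = $4,208.10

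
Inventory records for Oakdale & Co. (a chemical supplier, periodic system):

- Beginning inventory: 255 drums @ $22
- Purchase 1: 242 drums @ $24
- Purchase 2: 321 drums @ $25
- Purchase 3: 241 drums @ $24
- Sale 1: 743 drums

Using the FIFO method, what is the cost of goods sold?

COGS = $17,568

Sale 1 (743) [FIFO — oldest first]: 255 @ $22 + 242 @ $24 + 246 @ $25 = $17,568
Ending inventory: 75 @ $25 + 241 @ $24 = $7,659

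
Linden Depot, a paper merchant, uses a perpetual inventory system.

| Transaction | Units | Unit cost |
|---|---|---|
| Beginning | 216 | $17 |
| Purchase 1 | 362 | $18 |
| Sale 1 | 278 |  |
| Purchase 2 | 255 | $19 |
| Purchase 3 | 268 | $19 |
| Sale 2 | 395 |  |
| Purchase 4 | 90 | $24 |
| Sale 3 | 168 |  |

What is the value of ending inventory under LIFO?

Sale 1 (278) [LIFO — newest first]: 278 @ $18 = $5,004
Sale 2 (395) [LIFO — newest first]: 268 @ $19 + 127 @ $19 = $7,505
Sale 3 (168) [LIFO — newest first]: 90 @ $24 + 78 @ $19 = $3,642
Total COGS = $5,004 + $7,505 + $3,642 = $16,151
Ending inventory: 216 @ $17 + 84 @ $18 + 50 @ $19 = $6,134
Check: goods available $22,285 = COGS $16,151 + ending $6,134

Ending inventory = $6,134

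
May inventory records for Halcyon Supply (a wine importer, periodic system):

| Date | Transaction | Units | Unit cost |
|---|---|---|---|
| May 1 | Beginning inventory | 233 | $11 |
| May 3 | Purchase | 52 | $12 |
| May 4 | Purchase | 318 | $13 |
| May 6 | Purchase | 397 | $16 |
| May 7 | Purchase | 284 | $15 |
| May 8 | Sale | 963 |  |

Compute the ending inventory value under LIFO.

Ending inventory = $3,655

May 8, 963 sold [LIFO — newest first]: 284 @ $15 + 397 @ $16 + 282 @ $13 = $14,278
Ending inventory: 233 @ $11 + 52 @ $12 + 36 @ $13 = $3,655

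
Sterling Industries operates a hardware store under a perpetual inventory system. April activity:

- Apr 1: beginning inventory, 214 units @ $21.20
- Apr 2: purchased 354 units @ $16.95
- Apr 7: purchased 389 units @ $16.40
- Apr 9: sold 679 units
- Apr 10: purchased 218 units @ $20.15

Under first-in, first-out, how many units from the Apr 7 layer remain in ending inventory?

Apr 9, 679 sold [FIFO — oldest first]: 214 @ $21.20 + 354 @ $16.95 + 111 @ $16.40 = $12,357.50
Ending inventory: 278 @ $16.40 + 218 @ $20.15 = $8,951.90
Check: goods available $21,309.40 = COGS $12,357.50 + ending $8,951.90

278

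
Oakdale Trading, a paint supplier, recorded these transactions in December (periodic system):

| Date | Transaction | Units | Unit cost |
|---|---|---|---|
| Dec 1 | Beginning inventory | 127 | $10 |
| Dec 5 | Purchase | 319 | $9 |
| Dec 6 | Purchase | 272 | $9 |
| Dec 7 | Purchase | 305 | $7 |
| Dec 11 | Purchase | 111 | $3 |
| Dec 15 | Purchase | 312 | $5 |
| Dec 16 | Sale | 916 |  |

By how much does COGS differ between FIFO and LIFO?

$2,255

FIFO COGS: 127 @ $10 + 319 @ $9 + 272 @ $9 + 198 @ $7 = $7,975
LIFO COGS: 312 @ $5 + 111 @ $3 + 305 @ $7 + 188 @ $9 = $5,720
Difference = |$7,975 − $5,720| = $2,255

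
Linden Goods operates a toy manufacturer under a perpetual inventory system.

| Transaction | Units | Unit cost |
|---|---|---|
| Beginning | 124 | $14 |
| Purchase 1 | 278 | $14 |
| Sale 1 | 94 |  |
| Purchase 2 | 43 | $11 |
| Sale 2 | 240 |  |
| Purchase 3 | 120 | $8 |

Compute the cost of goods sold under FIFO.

COGS = $4,676

Sale 1 (94) [FIFO — oldest first]: 94 @ $14 = $1,316
Sale 2 (240) [FIFO — oldest first]: 30 @ $14 + 210 @ $14 = $3,360
Total COGS = $1,316 + $3,360 = $4,676
Ending inventory: 68 @ $14 + 43 @ $11 + 120 @ $8 = $2,385
Check: goods available $7,061 = COGS $4,676 + ending $2,385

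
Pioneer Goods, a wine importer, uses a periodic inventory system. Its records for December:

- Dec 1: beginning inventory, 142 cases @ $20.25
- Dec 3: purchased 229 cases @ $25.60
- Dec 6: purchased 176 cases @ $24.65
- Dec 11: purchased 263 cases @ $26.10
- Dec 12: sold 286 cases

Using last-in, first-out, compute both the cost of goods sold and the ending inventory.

COGS = $7,431.25; ending inventory = $12,509.35

Dec 12, 286 sold [LIFO — newest first]: 263 @ $26.10 + 23 @ $24.65 = $7,431.25
Ending inventory: 142 @ $20.25 + 229 @ $25.60 + 153 @ $24.65 = $12,509.35
Check: goods available $19,940.60 = COGS $7,431.25 + ending $12,509.35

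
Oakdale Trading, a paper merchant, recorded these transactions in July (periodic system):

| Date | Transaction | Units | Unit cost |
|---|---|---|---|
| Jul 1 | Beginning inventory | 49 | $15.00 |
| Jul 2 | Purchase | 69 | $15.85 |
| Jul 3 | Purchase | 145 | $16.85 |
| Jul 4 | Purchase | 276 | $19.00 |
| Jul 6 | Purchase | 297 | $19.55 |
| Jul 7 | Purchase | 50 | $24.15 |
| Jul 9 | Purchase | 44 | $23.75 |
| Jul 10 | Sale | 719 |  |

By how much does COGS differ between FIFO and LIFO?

FIFO COGS: 49 @ $15.00 + 69 @ $15.85 + 145 @ $16.85 + 276 @ $19.00 + 180 @ $19.55 = $13,034.90
LIFO COGS: 44 @ $23.75 + 50 @ $24.15 + 297 @ $19.55 + 276 @ $19.00 + 52 @ $16.85 = $14,179.05
Difference = |$13,034.90 − $14,179.05| = $1,144.15

$1,144.15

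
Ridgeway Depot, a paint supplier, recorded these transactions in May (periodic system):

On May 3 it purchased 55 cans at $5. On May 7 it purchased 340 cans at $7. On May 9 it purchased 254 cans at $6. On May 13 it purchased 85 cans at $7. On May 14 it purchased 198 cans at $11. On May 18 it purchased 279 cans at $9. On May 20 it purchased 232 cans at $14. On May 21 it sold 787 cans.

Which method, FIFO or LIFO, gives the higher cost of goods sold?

FIFO COGS: 55 @ $5 + 340 @ $7 + 254 @ $6 + 85 @ $7 + 53 @ $11 = $5,357
LIFO COGS: 232 @ $14 + 279 @ $9 + 198 @ $11 + 78 @ $7 = $8,483

LIFO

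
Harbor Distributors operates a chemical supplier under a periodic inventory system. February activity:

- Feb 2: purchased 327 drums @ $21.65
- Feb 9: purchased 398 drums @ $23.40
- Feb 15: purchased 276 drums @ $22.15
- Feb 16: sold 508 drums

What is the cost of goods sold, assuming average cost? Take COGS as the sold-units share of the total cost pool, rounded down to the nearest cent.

Feb 16, sell 508: 508/1001 × $22,506.15 → $11,421.70
Ending inventory (cost pool remaining) = $11,084.45
Check: goods available $22,506.15 = COGS $11,421.70 + ending $11,084.45

COGS = $11,421.70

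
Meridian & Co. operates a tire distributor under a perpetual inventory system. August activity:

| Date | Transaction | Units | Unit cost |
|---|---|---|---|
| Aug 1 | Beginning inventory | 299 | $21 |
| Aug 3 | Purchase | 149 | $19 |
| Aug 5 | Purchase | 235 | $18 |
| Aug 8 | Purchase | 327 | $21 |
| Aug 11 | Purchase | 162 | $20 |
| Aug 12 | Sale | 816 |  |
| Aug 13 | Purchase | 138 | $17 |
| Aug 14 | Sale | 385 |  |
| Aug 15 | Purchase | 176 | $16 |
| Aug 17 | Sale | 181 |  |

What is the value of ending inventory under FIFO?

Ending inventory = $1,664

Aug 12, 816 sold [FIFO — oldest first]: 299 @ $21 + 149 @ $19 + 235 @ $18 + 133 @ $21 = $16,133
Aug 14, 385 sold [FIFO — oldest first]: 194 @ $21 + 162 @ $20 + 29 @ $17 = $7,807
Aug 17, 181 sold [FIFO — oldest first]: 109 @ $17 + 72 @ $16 = $3,005
Total COGS = $16,133 + $7,807 + $3,005 = $26,945
Ending inventory: 104 @ $16 = $1,664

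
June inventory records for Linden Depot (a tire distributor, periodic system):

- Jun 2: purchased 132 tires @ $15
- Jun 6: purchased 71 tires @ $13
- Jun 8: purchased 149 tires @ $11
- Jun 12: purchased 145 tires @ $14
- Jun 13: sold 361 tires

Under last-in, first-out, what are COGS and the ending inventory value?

COGS = $4,540; ending inventory = $2,032

Jun 13, 361 sold [LIFO — newest first]: 145 @ $14 + 149 @ $11 + 67 @ $13 = $4,540
Ending inventory: 132 @ $15 + 4 @ $13 = $2,032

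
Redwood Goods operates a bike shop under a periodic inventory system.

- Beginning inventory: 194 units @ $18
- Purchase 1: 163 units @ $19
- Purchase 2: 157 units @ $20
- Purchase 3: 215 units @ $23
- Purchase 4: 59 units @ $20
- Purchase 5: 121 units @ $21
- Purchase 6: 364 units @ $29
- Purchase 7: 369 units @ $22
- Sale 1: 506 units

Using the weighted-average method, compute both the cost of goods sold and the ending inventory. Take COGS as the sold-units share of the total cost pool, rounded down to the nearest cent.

Sale 1, sell 506: 506/1642 × $37,069.00 → $11,423.21
Ending inventory (cost pool remaining) = $25,645.79
Check: goods available $37,069.00 = COGS $11,423.21 + ending $25,645.79

COGS = $11,423.21; ending inventory = $25,645.79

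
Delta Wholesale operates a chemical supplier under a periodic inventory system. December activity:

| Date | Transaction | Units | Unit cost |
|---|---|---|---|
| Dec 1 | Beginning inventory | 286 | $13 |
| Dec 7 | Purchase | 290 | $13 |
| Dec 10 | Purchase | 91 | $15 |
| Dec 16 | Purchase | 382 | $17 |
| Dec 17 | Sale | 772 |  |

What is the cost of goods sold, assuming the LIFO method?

Dec 17, 772 sold [LIFO — newest first]: 382 @ $17 + 91 @ $15 + 290 @ $13 + 9 @ $13 = $11,746
Ending inventory: 277 @ $13 = $3,601

COGS = $11,746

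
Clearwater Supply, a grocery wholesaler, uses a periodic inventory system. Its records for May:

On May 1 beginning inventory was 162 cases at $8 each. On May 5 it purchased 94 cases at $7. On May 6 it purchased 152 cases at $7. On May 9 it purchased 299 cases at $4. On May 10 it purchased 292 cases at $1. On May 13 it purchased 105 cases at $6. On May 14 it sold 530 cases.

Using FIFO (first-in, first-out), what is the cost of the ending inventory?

May 14, 530 sold [FIFO — oldest first]: 162 @ $8 + 94 @ $7 + 152 @ $7 + 122 @ $4 = $3,506
Ending inventory: 177 @ $4 + 292 @ $1 + 105 @ $6 = $1,630

Ending inventory = $1,630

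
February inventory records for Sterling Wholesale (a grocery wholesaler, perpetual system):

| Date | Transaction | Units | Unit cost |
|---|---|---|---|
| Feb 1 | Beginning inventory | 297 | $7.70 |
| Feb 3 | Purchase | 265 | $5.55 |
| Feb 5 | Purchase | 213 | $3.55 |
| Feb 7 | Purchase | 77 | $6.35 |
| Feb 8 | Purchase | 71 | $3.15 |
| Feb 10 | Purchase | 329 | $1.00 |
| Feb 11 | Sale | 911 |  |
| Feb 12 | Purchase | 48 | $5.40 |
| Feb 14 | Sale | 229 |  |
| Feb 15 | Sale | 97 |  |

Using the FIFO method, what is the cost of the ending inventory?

Ending inventory = $274.20

Feb 11, 911 sold [FIFO — oldest first]: 297 @ $7.70 + 265 @ $5.55 + 213 @ $3.55 + 77 @ $6.35 + 59 @ $3.15 = $5,188.60
Feb 14, 229 sold [FIFO — oldest first]: 12 @ $3.15 + 217 @ $1.00 = $254.80
Feb 15, 97 sold [FIFO — oldest first]: 97 @ $1.00 = $97.00
Total COGS = $5,188.60 + $254.80 + $97.00 = $5,540.40
Ending inventory: 15 @ $1.00 + 48 @ $5.40 = $274.20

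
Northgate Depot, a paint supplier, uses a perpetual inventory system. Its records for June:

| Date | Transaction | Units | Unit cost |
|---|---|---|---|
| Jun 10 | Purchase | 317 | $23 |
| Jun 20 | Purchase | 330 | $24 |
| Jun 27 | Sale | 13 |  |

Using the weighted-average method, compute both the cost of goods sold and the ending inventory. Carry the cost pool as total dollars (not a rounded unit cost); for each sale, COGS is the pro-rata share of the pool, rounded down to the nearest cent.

After Jun 10: 317 on hand, pool $7,291.00 (≈ $23.0000 each)
After Jun 20: 647 on hand, pool $15,211.00 (≈ $23.5100 each)
Jun 27, sell 13: 13/647 × $15,211.00 → $305.63
Ending inventory (cost pool remaining) = $14,905.37
Check: goods available $15,211.00 = COGS $305.63 + ending $14,905.37

COGS = $305.63; ending inventory = $14,905.37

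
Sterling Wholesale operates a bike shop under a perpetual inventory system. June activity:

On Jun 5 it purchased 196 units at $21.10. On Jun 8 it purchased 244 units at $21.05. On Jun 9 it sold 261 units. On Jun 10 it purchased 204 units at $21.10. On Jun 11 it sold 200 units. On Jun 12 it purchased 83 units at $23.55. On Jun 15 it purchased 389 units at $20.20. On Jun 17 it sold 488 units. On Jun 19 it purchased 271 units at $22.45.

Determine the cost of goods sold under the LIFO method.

Jun 9, 261 sold [LIFO — newest first]: 244 @ $21.05 + 17 @ $21.10 = $5,494.90
Jun 11, 200 sold [LIFO — newest first]: 200 @ $21.10 = $4,220.00
Jun 17, 488 sold [LIFO — newest first]: 389 @ $20.20 + 83 @ $23.55 + 4 @ $21.10 + 12 @ $21.10 = $10,150.05
Total COGS = $5,494.90 + $4,220.00 + $10,150.05 = $19,864.95
Ending inventory: 167 @ $21.10 + 271 @ $22.45 = $9,607.65
Check: goods available $29,472.60 = COGS $19,864.95 + ending $9,607.65

COGS = $19,864.95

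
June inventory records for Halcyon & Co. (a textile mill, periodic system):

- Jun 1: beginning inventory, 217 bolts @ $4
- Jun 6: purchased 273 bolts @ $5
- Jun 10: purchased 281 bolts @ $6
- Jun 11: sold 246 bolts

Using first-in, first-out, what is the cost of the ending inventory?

Jun 11, 246 sold [FIFO — oldest first]: 217 @ $4 + 29 @ $5 = $1,013
Ending inventory: 244 @ $5 + 281 @ $6 = $2,906

Ending inventory = $2,906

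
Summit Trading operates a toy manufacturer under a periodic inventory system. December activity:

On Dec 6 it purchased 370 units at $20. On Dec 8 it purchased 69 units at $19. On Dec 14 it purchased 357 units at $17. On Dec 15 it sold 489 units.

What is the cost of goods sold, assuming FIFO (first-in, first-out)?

COGS = $9,561

Dec 15, 489 sold [FIFO — oldest first]: 370 @ $20 + 69 @ $19 + 50 @ $17 = $9,561
Ending inventory: 307 @ $17 = $5,219
Check: goods available $14,780 = COGS $9,561 + ending $5,219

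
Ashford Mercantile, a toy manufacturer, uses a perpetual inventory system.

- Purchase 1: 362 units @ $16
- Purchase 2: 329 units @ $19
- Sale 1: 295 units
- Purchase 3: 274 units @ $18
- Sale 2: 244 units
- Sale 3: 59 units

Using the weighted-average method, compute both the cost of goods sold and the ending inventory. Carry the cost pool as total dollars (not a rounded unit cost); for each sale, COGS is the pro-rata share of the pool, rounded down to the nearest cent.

COGS = $10,492.98; ending inventory = $6,482.02

After Purchase 1: 362 on hand, pool $5,792.00 (≈ $16.0000 each)
After Purchase 2: 691 on hand, pool $12,043.00 (≈ $17.4284 each)
Sale 1, sell 295: 295/691 × $12,043.00 → $5,141.36
After Purchase 3: 670 on hand, pool $11,833.64 (≈ $17.6621 each)
Sale 2, sell 244: 244/670 × $11,833.64 → $4,309.56
Sale 3, sell 59: 59/426 × $7,524.08 → $1,042.06
Total COGS = $5,141.36 + $4,309.56 + $1,042.06 = $10,492.98
Ending inventory (cost pool remaining) = $6,482.02
Check: goods available $16,975.00 = COGS $10,492.98 + ending $6,482.02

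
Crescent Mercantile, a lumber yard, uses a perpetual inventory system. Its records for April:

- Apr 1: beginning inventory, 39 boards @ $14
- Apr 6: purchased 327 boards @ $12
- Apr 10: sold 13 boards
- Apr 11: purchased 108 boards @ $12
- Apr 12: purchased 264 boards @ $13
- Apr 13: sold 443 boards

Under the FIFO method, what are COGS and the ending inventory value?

COGS = $5,550; ending inventory = $3,648

Apr 10, 13 sold [FIFO — oldest first]: 13 @ $14 = $182
Apr 13, 443 sold [FIFO — oldest first]: 26 @ $14 + 327 @ $12 + 90 @ $12 = $5,368
Total COGS = $182 + $5,368 = $5,550
Ending inventory: 18 @ $12 + 264 @ $13 = $3,648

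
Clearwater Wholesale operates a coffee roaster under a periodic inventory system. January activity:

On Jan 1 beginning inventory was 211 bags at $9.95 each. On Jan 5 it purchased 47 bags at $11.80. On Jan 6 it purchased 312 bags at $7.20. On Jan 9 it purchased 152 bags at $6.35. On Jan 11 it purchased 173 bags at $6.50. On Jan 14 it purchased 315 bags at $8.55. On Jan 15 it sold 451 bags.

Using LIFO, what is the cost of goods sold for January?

COGS = $3,577.25

Jan 15, 451 sold [LIFO — newest first]: 315 @ $8.55 + 136 @ $6.50 = $3,577.25
Ending inventory: 211 @ $9.95 + 47 @ $11.80 + 312 @ $7.20 + 152 @ $6.35 + 37 @ $6.50 = $6,106.15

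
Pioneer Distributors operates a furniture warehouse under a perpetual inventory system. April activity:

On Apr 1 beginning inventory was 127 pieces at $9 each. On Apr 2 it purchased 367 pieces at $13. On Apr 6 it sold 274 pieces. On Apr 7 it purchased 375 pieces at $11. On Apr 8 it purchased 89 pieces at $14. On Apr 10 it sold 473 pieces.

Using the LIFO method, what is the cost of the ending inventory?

Apr 6, 274 sold [LIFO — newest first]: 274 @ $13 = $3,562
Apr 10, 473 sold [LIFO — newest first]: 89 @ $14 + 375 @ $11 + 9 @ $13 = $5,488
Total COGS = $3,562 + $5,488 = $9,050
Ending inventory: 127 @ $9 + 84 @ $13 = $2,235
Check: goods available $11,285 = COGS $9,050 + ending $2,235

Ending inventory = $2,235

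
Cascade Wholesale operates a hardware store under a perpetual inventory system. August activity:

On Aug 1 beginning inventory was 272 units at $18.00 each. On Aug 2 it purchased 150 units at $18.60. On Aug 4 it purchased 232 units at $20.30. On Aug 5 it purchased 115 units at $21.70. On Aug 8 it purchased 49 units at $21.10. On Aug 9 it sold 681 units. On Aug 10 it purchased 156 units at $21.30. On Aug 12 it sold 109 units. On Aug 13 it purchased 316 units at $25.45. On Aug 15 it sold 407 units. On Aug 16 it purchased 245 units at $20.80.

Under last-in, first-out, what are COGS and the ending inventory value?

COGS = $25,616.00; ending inventory = $6,770.00

Aug 9, 681 sold [LIFO — newest first]: 49 @ $21.10 + 115 @ $21.70 + 232 @ $20.30 + 150 @ $18.60 + 135 @ $18.00 = $13,459.00
Aug 12, 109 sold [LIFO — newest first]: 109 @ $21.30 = $2,321.70
Aug 15, 407 sold [LIFO — newest first]: 316 @ $25.45 + 47 @ $21.30 + 44 @ $18.00 = $9,835.30
Total COGS = $13,459.00 + $2,321.70 + $9,835.30 = $25,616.00
Ending inventory: 93 @ $18.00 + 245 @ $20.80 = $6,770.00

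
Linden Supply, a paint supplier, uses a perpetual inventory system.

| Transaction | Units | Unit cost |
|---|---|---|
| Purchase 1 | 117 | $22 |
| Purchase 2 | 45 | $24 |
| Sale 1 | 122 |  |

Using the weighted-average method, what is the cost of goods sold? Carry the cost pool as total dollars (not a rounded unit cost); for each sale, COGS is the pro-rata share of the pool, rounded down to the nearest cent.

COGS = $2,751.77

After Purchase 1: 117 on hand, pool $2,574.00 (≈ $22.0000 each)
After Purchase 2: 162 on hand, pool $3,654.00 (≈ $22.5556 each)
Sale 1, sell 122: 122/162 × $3,654.00 → $2,751.77
Ending inventory (cost pool remaining) = $902.23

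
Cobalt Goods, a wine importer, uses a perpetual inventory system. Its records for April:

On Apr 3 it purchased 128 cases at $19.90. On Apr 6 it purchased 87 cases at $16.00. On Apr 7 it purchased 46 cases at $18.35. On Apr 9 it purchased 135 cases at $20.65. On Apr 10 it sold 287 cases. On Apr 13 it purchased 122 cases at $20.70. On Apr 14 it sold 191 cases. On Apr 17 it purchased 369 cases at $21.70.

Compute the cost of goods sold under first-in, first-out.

COGS = $9,268.45

Apr 10, 287 sold [FIFO — oldest first]: 128 @ $19.90 + 87 @ $16.00 + 46 @ $18.35 + 26 @ $20.65 = $5,320.20
Apr 14, 191 sold [FIFO — oldest first]: 109 @ $20.65 + 82 @ $20.70 = $3,948.25
Total COGS = $5,320.20 + $3,948.25 = $9,268.45
Ending inventory: 40 @ $20.70 + 369 @ $21.70 = $8,835.30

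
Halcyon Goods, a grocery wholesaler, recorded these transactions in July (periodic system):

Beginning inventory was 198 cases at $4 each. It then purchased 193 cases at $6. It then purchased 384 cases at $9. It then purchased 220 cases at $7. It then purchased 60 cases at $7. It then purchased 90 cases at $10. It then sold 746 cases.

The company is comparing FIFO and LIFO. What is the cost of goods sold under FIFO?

COGS = $5,145

FIFO COGS: 198 @ $4 + 193 @ $6 + 355 @ $9 = $5,145
LIFO COGS: 90 @ $10 + 60 @ $7 + 220 @ $7 + 376 @ $9 = $6,244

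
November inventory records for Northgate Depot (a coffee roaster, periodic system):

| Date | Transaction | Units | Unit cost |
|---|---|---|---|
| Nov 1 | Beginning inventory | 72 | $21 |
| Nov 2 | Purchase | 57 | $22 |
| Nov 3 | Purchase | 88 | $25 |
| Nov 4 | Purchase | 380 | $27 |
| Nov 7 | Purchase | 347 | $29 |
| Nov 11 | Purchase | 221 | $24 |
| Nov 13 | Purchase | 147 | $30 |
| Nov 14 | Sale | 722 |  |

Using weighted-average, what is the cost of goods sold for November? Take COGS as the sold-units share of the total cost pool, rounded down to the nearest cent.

COGS = $19,262.32

Nov 14, sell 722: 722/1312 × $35,003.00 → $19,262.32
Ending inventory (cost pool remaining) = $15,740.68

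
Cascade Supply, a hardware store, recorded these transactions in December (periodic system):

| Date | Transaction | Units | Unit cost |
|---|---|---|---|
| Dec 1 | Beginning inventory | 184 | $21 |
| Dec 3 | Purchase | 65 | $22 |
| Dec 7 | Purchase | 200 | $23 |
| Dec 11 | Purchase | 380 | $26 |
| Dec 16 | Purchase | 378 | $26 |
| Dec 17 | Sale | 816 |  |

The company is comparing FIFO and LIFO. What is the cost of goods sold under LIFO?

COGS = $21,042

FIFO COGS: 184 @ $21 + 65 @ $22 + 200 @ $23 + 367 @ $26 = $19,436
LIFO COGS: 378 @ $26 + 380 @ $26 + 58 @ $23 = $21,042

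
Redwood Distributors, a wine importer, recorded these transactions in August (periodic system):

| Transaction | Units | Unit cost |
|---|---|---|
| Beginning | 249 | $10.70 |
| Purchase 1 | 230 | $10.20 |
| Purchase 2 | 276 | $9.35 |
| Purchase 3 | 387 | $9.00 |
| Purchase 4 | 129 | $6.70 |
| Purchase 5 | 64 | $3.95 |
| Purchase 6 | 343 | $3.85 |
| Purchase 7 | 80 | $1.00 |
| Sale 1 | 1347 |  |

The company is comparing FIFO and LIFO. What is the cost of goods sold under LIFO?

FIFO COGS: 249 @ $10.70 + 230 @ $10.20 + 276 @ $9.35 + 387 @ $9.00 + 129 @ $6.70 + 64 @ $3.95 + 12 @ $3.85 = $12,237.20
LIFO COGS: 80 @ $1.00 + 343 @ $3.85 + 64 @ $3.95 + 129 @ $6.70 + 387 @ $9.00 + 276 @ $9.35 + 68 @ $10.20 = $9,274.85

COGS = $9,274.85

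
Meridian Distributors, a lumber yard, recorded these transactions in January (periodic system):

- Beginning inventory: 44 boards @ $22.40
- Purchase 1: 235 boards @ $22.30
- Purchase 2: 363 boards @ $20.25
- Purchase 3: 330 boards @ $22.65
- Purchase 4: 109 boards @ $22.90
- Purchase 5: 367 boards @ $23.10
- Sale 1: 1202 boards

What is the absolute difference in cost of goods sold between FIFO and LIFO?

$192.40

FIFO COGS: 44 @ $22.40 + 235 @ $22.30 + 363 @ $20.25 + 330 @ $22.65 + 109 @ $22.90 + 121 @ $23.10 = $26,342.55
LIFO COGS: 367 @ $23.10 + 109 @ $22.90 + 330 @ $22.65 + 363 @ $20.25 + 33 @ $22.30 = $26,534.95
Difference = |$26,342.55 − $26,534.95| = $192.40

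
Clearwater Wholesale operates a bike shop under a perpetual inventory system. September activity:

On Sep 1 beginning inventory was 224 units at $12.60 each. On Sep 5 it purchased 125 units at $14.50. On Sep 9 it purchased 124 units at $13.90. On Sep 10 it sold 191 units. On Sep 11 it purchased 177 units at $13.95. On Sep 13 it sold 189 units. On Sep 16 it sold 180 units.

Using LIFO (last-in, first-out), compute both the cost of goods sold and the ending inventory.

Sep 10, 191 sold [LIFO — newest first]: 124 @ $13.90 + 67 @ $14.50 = $2,695.10
Sep 13, 189 sold [LIFO — newest first]: 177 @ $13.95 + 12 @ $14.50 = $2,643.15
Sep 16, 180 sold [LIFO — newest first]: 46 @ $14.50 + 134 @ $12.60 = $2,355.40
Total COGS = $2,695.10 + $2,643.15 + $2,355.40 = $7,693.65
Ending inventory: 90 @ $12.60 = $1,134.00
Check: goods available $8,827.65 = COGS $7,693.65 + ending $1,134.00

COGS = $7,693.65; ending inventory = $1,134.00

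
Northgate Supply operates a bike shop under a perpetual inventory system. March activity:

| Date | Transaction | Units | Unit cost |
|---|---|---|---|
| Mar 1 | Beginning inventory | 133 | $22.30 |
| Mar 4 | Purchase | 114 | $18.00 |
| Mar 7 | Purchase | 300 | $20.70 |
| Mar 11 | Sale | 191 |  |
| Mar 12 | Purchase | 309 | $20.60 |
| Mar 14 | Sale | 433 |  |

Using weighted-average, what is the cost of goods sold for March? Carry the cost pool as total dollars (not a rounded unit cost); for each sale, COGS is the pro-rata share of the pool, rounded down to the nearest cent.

COGS = $12,823.24

After Mar 1: 133 on hand, pool $2,965.90 (≈ $22.3000 each)
After Mar 4: 247 on hand, pool $5,017.90 (≈ $20.3154 each)
After Mar 7: 547 on hand, pool $11,227.90 (≈ $20.5263 each)
Mar 11, sell 191: 191/547 × $11,227.90 → $3,920.52
After Mar 12: 665 on hand, pool $13,672.78 (≈ $20.5606 each)
Mar 14, sell 433: 433/665 × $13,672.78 → $8,902.72
Total COGS = $3,920.52 + $8,902.72 = $12,823.24
Ending inventory (cost pool remaining) = $4,770.06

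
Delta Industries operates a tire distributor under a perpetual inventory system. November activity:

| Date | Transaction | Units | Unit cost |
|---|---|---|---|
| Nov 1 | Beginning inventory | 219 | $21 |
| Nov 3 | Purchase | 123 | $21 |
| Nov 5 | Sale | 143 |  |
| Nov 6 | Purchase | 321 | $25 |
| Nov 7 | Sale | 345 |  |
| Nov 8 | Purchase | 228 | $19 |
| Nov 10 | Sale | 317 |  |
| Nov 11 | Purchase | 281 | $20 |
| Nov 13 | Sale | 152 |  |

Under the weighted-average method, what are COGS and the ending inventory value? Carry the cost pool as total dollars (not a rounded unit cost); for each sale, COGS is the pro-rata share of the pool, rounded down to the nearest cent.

After Nov 1: 219 on hand, pool $4,599.00 (≈ $21.0000 each)
After Nov 3: 342 on hand, pool $7,182.00 (≈ $21.0000 each)
Nov 5, sell 143: 143/342 × $7,182.00 → $3,003.00
After Nov 6: 520 on hand, pool $12,204.00 (≈ $23.4692 each)
Nov 7, sell 345: 345/520 × $12,204.00 → $8,096.88
After Nov 8: 403 on hand, pool $8,439.12 (≈ $20.9407 each)
Nov 10, sell 317: 317/403 × $8,439.12 → $6,638.21
After Nov 11: 367 on hand, pool $7,420.91 (≈ $20.2205 each)
Nov 13, sell 152: 152/367 × $7,420.91 → $3,073.51
Total COGS = $3,003.00 + $8,096.88 + $6,638.21 + $3,073.51 = $20,811.60
Ending inventory (cost pool remaining) = $4,347.40
Check: goods available $25,159.00 = COGS $20,811.60 + ending $4,347.40

COGS = $20,811.60; ending inventory = $4,347.40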